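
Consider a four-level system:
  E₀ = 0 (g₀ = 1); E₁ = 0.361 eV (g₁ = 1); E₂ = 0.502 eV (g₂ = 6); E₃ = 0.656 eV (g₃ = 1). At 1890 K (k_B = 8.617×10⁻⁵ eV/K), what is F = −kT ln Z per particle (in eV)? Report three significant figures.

-0.0550 eV

k_BT = 8.617×10⁻⁵ × 1890 K = 0.16286 eV.
Eᵢ/kT = 0, 2.2166, 3.0824, 4.0280.
Z = Σ gᵢe^(−Eᵢ/kT) = 1·e^(−0) + 1·e^(−2.2166) + 6·e^(−3.0824) + 1·e^(−4.0280) = 1.0000 + 0.10898 + 0.27509 + 0.017810 = 1.4019.
F = −kT ln Z = −0.16286 × ln(1.4019) = −0.16286 × 0.33783 = -0.0550 eV.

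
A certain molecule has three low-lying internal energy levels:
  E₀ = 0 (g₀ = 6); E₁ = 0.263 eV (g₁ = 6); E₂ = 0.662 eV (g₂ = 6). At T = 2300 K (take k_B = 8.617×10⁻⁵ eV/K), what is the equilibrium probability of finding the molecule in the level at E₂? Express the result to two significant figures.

k_BT = 8.617×10⁻⁵ × 2300 K = 0.1982 eV.
Eᵢ/kT = 0, 1.327, 3.340.
Z = Σ gᵢe^(−Eᵢ/kT) = 6·e^(−0) + 6·e^(−1.327) + 6·e^(−3.340) = 6.000 + 1.592 + 0.2126 = 7.805.
P₂ = g₂ e^(−E₂/kT) / Z = 0.2126/7.805 = 0.027.

0.027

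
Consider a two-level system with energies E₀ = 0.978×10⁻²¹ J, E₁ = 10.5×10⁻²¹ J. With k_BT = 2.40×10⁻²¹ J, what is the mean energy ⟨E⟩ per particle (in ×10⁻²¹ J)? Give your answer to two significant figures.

Eᵢ/kT = 0.4075, 4.375.
Z = Σ e^(−Eᵢ/kT) = e^(−0.4075) + e^(−4.375) = 0.6653 + 0.01259 = 0.6779.
⟨E⟩ = Σ Eᵢ e^(−Eᵢ/kT) / Z = (0.978·0.6653 + 10.5·0.01259) / 0.6779 = 1.2 ×10⁻²¹ J.

1.2 ×10⁻²¹ J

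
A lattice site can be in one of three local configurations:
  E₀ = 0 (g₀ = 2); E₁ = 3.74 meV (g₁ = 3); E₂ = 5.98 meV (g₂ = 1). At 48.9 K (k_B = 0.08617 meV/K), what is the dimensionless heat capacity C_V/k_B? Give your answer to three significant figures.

k_BT = 0.08617 × 48.9 K = 4.2137 meV.
Eᵢ/kT = 0, 0.88758, 1.4192.
Z = Σ gᵢe^(−Eᵢ/kT) = 2·e^(−0) + 3·e^(−0.88758) + 1·e^(−1.4192) = 2.0000 + 1.2350 + 0.24191 = 3.4769.
⟨E⟩ = 1.7445 meV, ⟨E²⟩ = 7.4565 meV².
C_V/k_B = (⟨E²⟩ − ⟨E⟩²)/(kT)² = (7.4565 − 3.0433)/17.755 = 0.249.

0.249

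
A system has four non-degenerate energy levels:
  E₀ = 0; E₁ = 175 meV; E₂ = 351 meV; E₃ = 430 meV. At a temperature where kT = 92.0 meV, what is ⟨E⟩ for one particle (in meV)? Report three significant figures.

Eᵢ/kT = 0, 1.9022, 3.8152, 4.6739.
Z = Σ e^(−Eᵢ/kT) = e^(−0) + e^(−1.9022) + e^(−3.8152) + e^(−4.6739) = 1.0000 + 0.14924 + 0.022033 + 0.0093358 = 1.1806.
⟨E⟩ = Σ Eᵢ e^(−Eᵢ/kT) / Z = (0·1.0000 + 175·0.14924 + 351·0.022033 + 430·0.0093358) / 1.1806 = 32.1 meV.

32.1 meV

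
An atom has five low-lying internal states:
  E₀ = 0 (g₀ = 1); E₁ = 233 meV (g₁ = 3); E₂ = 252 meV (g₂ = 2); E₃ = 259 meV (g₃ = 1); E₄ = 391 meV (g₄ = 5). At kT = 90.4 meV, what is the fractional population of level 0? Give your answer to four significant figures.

Eᵢ/kT = 0, 2.57743, 2.78761, 2.86504, 4.32522.
Z = Σ gᵢe^(−Eᵢ/kT) = 1·e^(−0) + 3·e^(−2.57743) + 2·e^(−2.78761) + 1·e^(−2.86504) + 5·e^(−4.32522) = 1.00000 + 0.227907 + 0.123136 + 0.0569809 + 0.0661532 = 1.47418.
P₀ = g₀ e^(−E₀/kT) / Z = 1.00000/1.47418 = 0.6783.

0.6783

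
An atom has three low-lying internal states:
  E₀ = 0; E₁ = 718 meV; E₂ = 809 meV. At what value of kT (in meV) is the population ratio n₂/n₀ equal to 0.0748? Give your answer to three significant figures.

n₂/n₀ = exp[−(E₂−E₀)/kT] = 0.0748.
⇒ (E₂−E₀)/kT = ln(1/0.0748) = ln(13.369) = 2.5929.
kT = 809 meV / 2.5929 = 312 meV.

312 meV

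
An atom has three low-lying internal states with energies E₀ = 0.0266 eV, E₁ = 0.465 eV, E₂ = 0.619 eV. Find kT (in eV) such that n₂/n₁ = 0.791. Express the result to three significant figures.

0.657 eV

n₂/n₁ = exp[−(E₂−E₁)/kT] = 0.791.
⇒ (E₂−E₁)/kT = ln(1/0.791) = ln(1.2642) = 0.23444.
kT = 0.154 eV / 0.23444 = 0.657 eV.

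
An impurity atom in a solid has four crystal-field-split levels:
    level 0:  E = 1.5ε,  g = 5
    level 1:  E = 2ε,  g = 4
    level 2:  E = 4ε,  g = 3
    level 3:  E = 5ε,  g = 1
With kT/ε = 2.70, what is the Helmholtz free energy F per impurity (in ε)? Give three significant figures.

Eᵢ/kT = 0.55556, 0.74074, 1.4815, 1.8519.
Z = Σ gᵢe^(−Eᵢ/kT) = 5·e^(−0.55556) + 4·e^(−0.74074) + 3·e^(−1.4815) + 1·e^(−1.8519) = 2.8688 + 1.9070 + 0.68189 + 0.15694 = 5.6146.
F = −kT ln Z = −2.70 × ln(5.6146) = −2.70 × 1.7254 = -4.66 ε.

-4.66 ε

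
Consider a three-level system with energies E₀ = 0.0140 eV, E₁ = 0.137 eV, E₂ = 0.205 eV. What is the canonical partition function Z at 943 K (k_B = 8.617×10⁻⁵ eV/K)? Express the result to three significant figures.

k_BT = 8.617×10⁻⁵ × 943 K = 0.081258 eV.
Eᵢ/kT = 0.17229, 1.6860, 2.5228.
Z = Σ e^(−Eᵢ/kT) = e^(−0.17229) + e^(−1.6860) + e^(−2.5228) = 0.84174 + 0.18526 + 0.080235 = 1.1072.

Z = 1.11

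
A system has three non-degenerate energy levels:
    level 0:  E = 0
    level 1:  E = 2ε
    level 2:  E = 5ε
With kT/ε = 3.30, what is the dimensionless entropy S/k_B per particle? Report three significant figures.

Eᵢ/kT = 0, 0.60606, 1.5152.
Z = Σ e^(−Eᵢ/kT) = e^(−0) + e^(−0.60606) + e^(−1.5152) = 1.0000 + 0.54550 + 0.21976 = 1.7653.
⟨E⟩ = Σ EᵢPᵢ = 1.2405 ε.
S/k_B = ln Z + ⟨E⟩/kT = ln(1.7653) + 1.2405/3.30 = 0.56832 + 0.37591 = 0.944.

0.944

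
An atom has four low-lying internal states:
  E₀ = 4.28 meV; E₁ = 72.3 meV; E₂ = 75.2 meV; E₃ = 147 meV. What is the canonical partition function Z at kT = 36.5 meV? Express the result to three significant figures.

Eᵢ/kT = 0.11726, 1.9808, 2.0603, 4.0274.
Z = Σ e^(−Eᵢ/kT) = e^(−0.11726) + e^(−1.9808) + e^(−2.0603) + e^(−4.0274) = 0.88935 + 0.13796 + 0.12742 + 0.017821 = 1.1726.

Z = 1.17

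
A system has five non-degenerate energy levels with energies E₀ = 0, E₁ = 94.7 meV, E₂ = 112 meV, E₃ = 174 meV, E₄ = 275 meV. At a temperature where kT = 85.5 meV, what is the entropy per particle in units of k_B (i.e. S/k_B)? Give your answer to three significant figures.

1.20

Eᵢ/kT = 0, 1.1076, 1.3099, 2.0351, 3.2164.
Z = Σ e^(−Eᵢ/kT) = e^(−0) + e^(−1.1076) + e^(−1.3099) + e^(−2.0351) + e^(−3.2164) = 1.0000 + 0.33035 + 0.26985 + 0.13067 + 0.040099 = 1.7710.
⟨E⟩ = Σ EᵢPᵢ = 53.795 meV.
S/k_B = ln Z + ⟨E⟩/kT = ln(1.7710) + 53.795/85.5 = 0.57154 + 0.62918 = 1.20.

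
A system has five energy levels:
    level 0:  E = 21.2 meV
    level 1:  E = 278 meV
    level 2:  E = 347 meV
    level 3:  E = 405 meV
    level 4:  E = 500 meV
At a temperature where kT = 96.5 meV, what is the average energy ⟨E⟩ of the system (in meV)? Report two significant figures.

Eᵢ/kT = 0.2197, 2.881, 3.596, 4.197, 5.181.
Z = Σ e^(−Eᵢ/kT) = e^(−0.2197) + e^(−2.881) + e^(−3.596) + e^(−4.197) + e^(−5.181) = 0.8028 + 0.05608 + 0.02743 + 0.01504 + 0.005622 = 0.9070.
⟨E⟩ = Σ Eᵢ e^(−Eᵢ/kT) / Z = (21.2·0.8028 + 278·0.05608 + 347·0.02743 + 405·0.01504 + 500·0.005622) / 0.9070 = 56 meV.

56 meV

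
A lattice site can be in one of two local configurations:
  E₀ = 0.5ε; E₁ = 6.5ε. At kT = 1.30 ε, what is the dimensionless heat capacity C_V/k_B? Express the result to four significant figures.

Eᵢ/kT = 0.384615, 5.00000.
Z = Σ e^(−Eᵢ/kT) = e^(−0.384615) + e^(−5.00000) = 0.680713 + 0.00673795 = 0.687451.
⟨E⟩ = 0.558808 ε, ⟨E²⟩ = 0.661657 ε².
C_V/k_B = (⟨E²⟩ − ⟨E⟩²)/(kT)² = (0.661657 − 0.312266)/1.69000 = 0.2067.

0.2067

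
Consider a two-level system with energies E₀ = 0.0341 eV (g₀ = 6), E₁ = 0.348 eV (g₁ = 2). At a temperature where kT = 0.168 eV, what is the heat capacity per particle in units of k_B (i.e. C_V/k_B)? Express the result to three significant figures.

0.162

Eᵢ/kT = 0.20298, 2.0714.
Z = Σ gᵢe^(−Eᵢ/kT) = 6·e^(−0.20298) + 2·e^(−2.0714) = 4.8978 + 0.25202 = 5.1498.
⟨E⟩ = 0.049462 eV, ⟨E²⟩ = 0.0070325 eV².
C_V/k_B = (⟨E²⟩ − ⟨E⟩²)/(kT)² = (0.0070325 − 0.0024465)/0.028224 = 0.162.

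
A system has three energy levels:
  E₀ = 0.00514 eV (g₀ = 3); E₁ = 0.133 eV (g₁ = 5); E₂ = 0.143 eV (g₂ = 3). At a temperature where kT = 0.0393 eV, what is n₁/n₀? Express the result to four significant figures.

0.06440

n₁/n₀ = (g₁/g₀) exp[−(E₁−E₀)/kT] = (5/3) × exp(−(0.12786 eV)/(0.0393 eV)) = (5/3) × exp(-3.25344) = 0.06440.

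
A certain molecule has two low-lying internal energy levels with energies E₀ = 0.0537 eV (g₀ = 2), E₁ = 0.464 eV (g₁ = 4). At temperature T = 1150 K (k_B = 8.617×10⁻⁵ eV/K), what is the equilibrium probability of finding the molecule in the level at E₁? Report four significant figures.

0.03085

k_BT = 8.617×10⁻⁵ × 1150 K = 0.0990955 eV.
Eᵢ/kT = 0.541901, 4.68235.
Z = Σ gᵢe^(−Eᵢ/kT) = 2·e^(−0.541901) + 4·e^(−4.68235) = 1.16328 + 0.0370289 = 1.20031.
P₁ = g₁ e^(−E₁/kT) / Z = 0.0370289/1.20031 = 0.03085.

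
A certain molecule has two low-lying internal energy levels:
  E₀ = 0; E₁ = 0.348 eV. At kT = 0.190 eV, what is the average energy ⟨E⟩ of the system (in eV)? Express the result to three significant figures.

Eᵢ/kT = 0, 1.8316.
Z = Σ e^(−Eᵢ/kT) = e^(−0) + e^(−1.8316) = 1.0000 + 0.16016 = 1.1602.
⟨E⟩ = Σ Eᵢ e^(−Eᵢ/kT) / Z = (0·1.0000 + 0.348·0.16016) / 1.1602 = 0.0480 eV.

0.0480 eV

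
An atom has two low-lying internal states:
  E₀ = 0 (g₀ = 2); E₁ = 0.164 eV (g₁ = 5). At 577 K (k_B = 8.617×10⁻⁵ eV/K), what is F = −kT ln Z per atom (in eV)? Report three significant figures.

-0.0389 eV

k_BT = 8.617×10⁻⁵ × 577 K = 0.049720 eV.
Eᵢ/kT = 0, 3.2985.
Z = Σ gᵢe^(−Eᵢ/kT) = 2·e^(−0) + 5·e^(−3.2985) = 2.0000 + 0.18469 = 2.1847.
F = −kT ln Z = −0.049720 × ln(2.1847) = −0.049720 × 0.78148 = -0.0389 eV.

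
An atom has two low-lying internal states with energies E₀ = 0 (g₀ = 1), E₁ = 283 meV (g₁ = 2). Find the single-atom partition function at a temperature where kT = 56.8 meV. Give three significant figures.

Z = 1.01

Eᵢ/kT = 0, 4.9824.
Z = Σ gᵢe^(−Eᵢ/kT) = 1·e^(−0) + 2·e^(−4.9824) = 1.0000 + 0.013715 = 1.0137.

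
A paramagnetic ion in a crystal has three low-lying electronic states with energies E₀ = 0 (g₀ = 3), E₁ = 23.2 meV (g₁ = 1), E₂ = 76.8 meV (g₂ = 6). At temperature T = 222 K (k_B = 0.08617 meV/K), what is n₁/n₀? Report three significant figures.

k_BT = 0.08617 × 222 K = 19.130 meV.
n₁/n₀ = (g₁/g₀) exp[−(E₁−E₀)/kT] = (1/3) × exp(−(23.2 meV)/(19.130 meV)) = (1/3) × exp(-1.2128) = 0.0991.

0.0991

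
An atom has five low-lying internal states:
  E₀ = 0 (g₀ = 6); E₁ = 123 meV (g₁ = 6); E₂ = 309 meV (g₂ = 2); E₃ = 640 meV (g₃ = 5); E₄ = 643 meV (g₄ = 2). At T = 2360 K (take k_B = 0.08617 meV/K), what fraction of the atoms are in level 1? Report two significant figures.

k_BT = 0.08617 × 2360 K = 203.4 meV.
Eᵢ/kT = 0, 0.6047, 1.519, 3.147, 3.161.
Z = Σ gᵢe^(−Eᵢ/kT) = 6·e^(−0) + 6·e^(−0.6047) + 2·e^(−1.519) + 5·e^(−3.147) + 2·e^(−3.161) = 6.000 + 3.277 + 0.4379 + 0.2149 + 0.08477 = 10.01.
P₁ = g₁ e^(−E₁/kT) / Z = 3.277/10.01 = 0.33.

0.33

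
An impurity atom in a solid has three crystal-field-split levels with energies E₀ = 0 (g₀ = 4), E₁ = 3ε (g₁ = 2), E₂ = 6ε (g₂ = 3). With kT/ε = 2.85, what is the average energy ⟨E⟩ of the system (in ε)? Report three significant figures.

Eᵢ/kT = 0, 1.0526, 2.1053.
Z = Σ gᵢe^(−Eᵢ/kT) = 4·e^(−0) + 2·e^(−1.0526) + 3·e^(−2.1053) = 4.0000 + 0.69806 + 0.36543 = 5.0635.
⟨E⟩ = Σ Eᵢ gᵢe^(−Eᵢ/kT) / Z = (0·4.0000 + 3·0.69806 + 6·0.36543) / 5.0635 = 0.847 ε.

0.847 ε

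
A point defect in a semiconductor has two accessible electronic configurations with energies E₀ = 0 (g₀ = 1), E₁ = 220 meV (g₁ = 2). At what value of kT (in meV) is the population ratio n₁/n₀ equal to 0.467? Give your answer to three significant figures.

151 meV

n₁/n₀ = (g₁/g₀) exp[−(E₁−E₀)/kT] = 0.467.
⇒ (E₁−E₀)/kT = ln((2/1)/0.467) = ln(4.2827) = 1.4546.
kT = 220 meV / 1.4546 = 151 meV.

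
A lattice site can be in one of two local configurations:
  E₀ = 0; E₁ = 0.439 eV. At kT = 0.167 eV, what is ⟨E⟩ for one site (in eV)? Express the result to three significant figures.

Eᵢ/kT = 0, 2.6287.
Z = Σ e^(−Eᵢ/kT) = e^(−0) + e^(−2.6287) = 1.0000 + 0.072172 = 1.0722.
⟨E⟩ = Σ Eᵢ e^(−Eᵢ/kT) / Z = (0·1.0000 + 0.439·0.072172) / 1.0722 = 0.0295 eV.

0.0295 eV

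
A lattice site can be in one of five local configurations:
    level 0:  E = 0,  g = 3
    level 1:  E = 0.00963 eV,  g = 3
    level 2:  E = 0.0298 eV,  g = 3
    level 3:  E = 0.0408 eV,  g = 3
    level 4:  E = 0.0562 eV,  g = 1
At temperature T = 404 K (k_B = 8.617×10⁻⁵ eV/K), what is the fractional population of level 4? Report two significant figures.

k_BT = 8.617×10⁻⁵ × 404 K = 0.03481 eV.
Eᵢ/kT = 0, 0.2766, 0.8561, 1.172, 1.614.
Z = Σ gᵢe^(−Eᵢ/kT) = 3·e^(−0) + 3·e^(−0.2766) + 3·e^(−0.8561) + 3·e^(−1.172) + 1·e^(−1.614) = 3.000 + 2.275 + 1.274 + 0.9292 + 0.1991 = 7.677.
P₄ = g₄ e^(−E₄/kT) / Z = 0.1991/7.677 = 0.026.

0.026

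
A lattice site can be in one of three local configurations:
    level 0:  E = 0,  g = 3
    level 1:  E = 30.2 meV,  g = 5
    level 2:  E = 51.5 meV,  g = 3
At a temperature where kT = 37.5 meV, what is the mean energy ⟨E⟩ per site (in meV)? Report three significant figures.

17.8 meV

Eᵢ/kT = 0, 0.80533, 1.3733.
Z = Σ gᵢe^(−Eᵢ/kT) = 3·e^(−0) + 5·e^(−0.80533) + 3·e^(−1.3733) = 3.0000 + 2.2347 + 0.75981 = 5.9945.
⟨E⟩ = Σ Eᵢ gᵢe^(−Eᵢ/kT) / Z = (0·3.0000 + 30.2·2.2347 + 51.5·0.75981) / 5.9945 = 17.8 meV.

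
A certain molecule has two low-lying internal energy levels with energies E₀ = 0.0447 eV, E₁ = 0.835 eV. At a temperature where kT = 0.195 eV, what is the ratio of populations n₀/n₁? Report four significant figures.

57.56

n₀/n₁ = exp[−(E₀−E₁)/kT] = exp(−(-0.7903 eV)/(0.195 eV)) = exp(4.05282) = 57.56.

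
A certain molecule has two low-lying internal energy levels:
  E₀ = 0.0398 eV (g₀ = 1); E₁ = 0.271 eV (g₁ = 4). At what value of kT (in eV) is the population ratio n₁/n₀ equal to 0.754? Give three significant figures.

0.139 eV

n₁/n₀ = (g₁/g₀) exp[−(E₁−E₀)/kT] = 0.754.
⇒ (E₁−E₀)/kT = ln((4/1)/0.754) = ln(5.3050) = 1.6686.
kT = 0.2312 eV / 1.6686 = 0.139 eV.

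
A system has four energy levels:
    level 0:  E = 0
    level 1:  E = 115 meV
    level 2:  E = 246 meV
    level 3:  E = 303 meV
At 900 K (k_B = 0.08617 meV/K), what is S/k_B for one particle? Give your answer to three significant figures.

0.679

k_BT = 0.08617 × 900 K = 77.553 meV.
Eᵢ/kT = 0, 1.4829, 3.1720, 3.9070.
Z = Σ e^(−Eᵢ/kT) = e^(−0) + e^(−1.4829) + e^(−3.1720) + e^(−3.9070) = 1.0000 + 0.22698 + 0.041920 + 0.020101 = 1.2890.
⟨E⟩ = Σ EᵢPᵢ = 32.976 meV.
S/k_B = ln Z + ⟨E⟩/kT = ln(1.2890) + 32.976/77.553 = 0.25387 + 0.42521 = 0.679.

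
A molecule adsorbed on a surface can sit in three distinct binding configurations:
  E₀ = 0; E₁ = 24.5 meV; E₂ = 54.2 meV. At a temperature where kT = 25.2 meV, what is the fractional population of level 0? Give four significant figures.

Eᵢ/kT = 0, 0.972222, 2.15079.
Z = Σ e^(−Eᵢ/kT) = e^(−0) + e^(−0.972222) + e^(−2.15079) = 1.00000 + 0.378242 + 0.116392 = 1.49463.
P₀ = e^(−E₀/kT) / Z = 1.00000/1.49463 = 0.6691.

0.6691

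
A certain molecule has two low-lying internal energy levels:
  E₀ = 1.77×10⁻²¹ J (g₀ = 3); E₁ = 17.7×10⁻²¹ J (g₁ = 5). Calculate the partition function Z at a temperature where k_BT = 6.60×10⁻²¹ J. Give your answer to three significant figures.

Eᵢ/kT = 0.26818, 2.6818.
Z = Σ gᵢe^(−Eᵢ/kT) = 3·e^(−0.26818) + 5·e^(−2.6818) = 2.2943 + 0.34220 = 2.6365.

Z = 2.64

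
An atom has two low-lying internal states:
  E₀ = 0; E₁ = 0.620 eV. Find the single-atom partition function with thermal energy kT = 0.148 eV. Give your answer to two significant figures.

Z = 1.0

Eᵢ/kT = 0, 4.189.
Z = Σ e^(−Eᵢ/kT) = e^(−0) + e^(−4.189) = 1.000 + 0.01516 = 1.015.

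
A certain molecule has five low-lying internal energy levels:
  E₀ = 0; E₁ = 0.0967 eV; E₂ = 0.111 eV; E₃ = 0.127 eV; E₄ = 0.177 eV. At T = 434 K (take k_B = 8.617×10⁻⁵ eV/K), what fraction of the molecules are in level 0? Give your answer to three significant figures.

k_BT = 8.617×10⁻⁵ × 434 K = 0.037398 eV.
Eᵢ/kT = 0, 2.5857, 2.9681, 3.3959, 4.7329.
Z = Σ e^(−Eᵢ/kT) = e^(−0) + e^(−2.5857) + e^(−2.9681) + e^(−3.3959) + e^(−4.7329) = 1.0000 + 0.075343 + 0.051401 + 0.033510 + 0.0088009 = 1.1691.
P₀ = e^(−E₀/kT) / Z = 1.0000/1.1691 = 0.855.

0.855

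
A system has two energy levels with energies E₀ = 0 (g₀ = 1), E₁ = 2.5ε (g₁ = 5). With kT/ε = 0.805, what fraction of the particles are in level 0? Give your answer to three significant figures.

Eᵢ/kT = 0, 3.1056.
Z = Σ gᵢe^(−Eᵢ/kT) = 1·e^(−0) + 5·e^(−3.1056) = 1.0000 + 0.22399 = 1.2240.
P₀ = g₀ e^(−E₀/kT) / Z = 1.0000/1.2240 = 0.817.

0.817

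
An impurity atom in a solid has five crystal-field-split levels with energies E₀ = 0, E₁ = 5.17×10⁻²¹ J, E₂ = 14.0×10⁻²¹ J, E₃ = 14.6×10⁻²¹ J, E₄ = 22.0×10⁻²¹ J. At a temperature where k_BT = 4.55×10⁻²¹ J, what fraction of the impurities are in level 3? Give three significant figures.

0.0285

Eᵢ/kT = 0, 1.1363, 3.0769, 3.2088, 4.8352.
Z = Σ e^(−Eᵢ/kT) = e^(−0) + e^(−1.1363) + e^(−3.0769) + e^(−3.2088) + e^(−4.8352) = 1.0000 + 0.32100 + 0.046102 + 0.040405 + 0.0079451 = 1.4155.
P₃ = e^(−E₃/kT) / Z = 0.040405/1.4155 = 0.0285.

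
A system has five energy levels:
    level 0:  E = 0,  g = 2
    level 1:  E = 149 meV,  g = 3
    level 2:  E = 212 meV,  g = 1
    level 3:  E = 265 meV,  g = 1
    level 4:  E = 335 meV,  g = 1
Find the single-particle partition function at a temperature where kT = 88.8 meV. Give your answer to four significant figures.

Z = 2.726

Eᵢ/kT = 0, 1.67793, 2.38739, 2.98423, 3.77252.
Z = Σ gᵢe^(−Eᵢ/kT) = 2·e^(−0) + 3·e^(−1.67793) + 1·e^(−2.38739) + 1·e^(−2.98423) + 1·e^(−3.77252) = 2.00000 + 0.560281 + 0.0918691 + 0.0505784 + 0.0229940 = 2.72572.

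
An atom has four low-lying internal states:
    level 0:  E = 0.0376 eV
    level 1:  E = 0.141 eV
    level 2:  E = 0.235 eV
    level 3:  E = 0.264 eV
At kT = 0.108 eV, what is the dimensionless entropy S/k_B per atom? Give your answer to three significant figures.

1.06

Eᵢ/kT = 0.34815, 1.3056, 2.1759, 2.4444.
Z = Σ e^(−Eᵢ/kT) = e^(−0.34815) + e^(−1.3056) + e^(−2.1759) + e^(−2.4444) = 0.70599 + 0.27101 + 0.11351 + 0.086778 = 1.1773.
⟨E⟩ = Σ EᵢPᵢ = 0.097122 eV.
S/k_B = ln Z + ⟨E⟩/kT = ln(1.1773) + 0.097122/0.108 = 0.16322 + 0.89928 = 1.06.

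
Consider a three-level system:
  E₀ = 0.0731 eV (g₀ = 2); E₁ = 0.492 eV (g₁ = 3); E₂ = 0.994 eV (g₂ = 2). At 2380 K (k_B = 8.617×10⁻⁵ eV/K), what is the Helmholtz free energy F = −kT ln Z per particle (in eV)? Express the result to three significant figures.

k_BT = 8.617×10⁻⁵ × 2380 K = 0.20508 eV.
Eᵢ/kT = 0.35645, 2.3991, 4.8469.
Z = Σ gᵢe^(−Eᵢ/kT) = 2·e^(−0.35645) + 3·e^(−2.3991) + 2·e^(−4.8469) = 1.4003 + 0.27240 + 0.015705 = 1.6884.
F = −kT ln Z = −0.20508 × ln(1.6884) = −0.20508 × 0.52378 = -0.107 eV.

-0.107 eV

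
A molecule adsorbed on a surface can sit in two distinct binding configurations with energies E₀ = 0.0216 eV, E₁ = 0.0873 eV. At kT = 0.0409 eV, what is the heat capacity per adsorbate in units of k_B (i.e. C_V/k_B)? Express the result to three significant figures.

Eᵢ/kT = 0.52812, 2.1345.
Z = Σ e^(−Eᵢ/kT) = e^(−0.52812) + e^(−2.1345) = 0.58971 + 0.11830 = 0.70801.
⟨E⟩ = 0.032578 eV, ⟨E²⟩ = 0.0016620 eV².
C_V/k_B = (⟨E²⟩ − ⟨E⟩²)/(kT)² = (0.0016620 − 0.0010613)/0.0016728 = 0.359.

0.359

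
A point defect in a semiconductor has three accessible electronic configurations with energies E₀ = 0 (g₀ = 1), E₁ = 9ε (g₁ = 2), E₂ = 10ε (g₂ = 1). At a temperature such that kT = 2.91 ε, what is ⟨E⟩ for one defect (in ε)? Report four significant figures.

Eᵢ/kT = 0, 3.09278, 3.43643.
Z = Σ gᵢe^(−Eᵢ/kT) = 1·e^(−0) + 2·e^(−3.09278) + 1·e^(−3.43643) = 1.00000 + 0.0907513 + 0.0321794 = 1.12293.
⟨E⟩ = Σ Eᵢ gᵢe^(−Eᵢ/kT) / Z = (0·1.00000 + 9·0.0907513 + 10·0.0321794) / 1.12293 = 1.014 ε.

1.014 ε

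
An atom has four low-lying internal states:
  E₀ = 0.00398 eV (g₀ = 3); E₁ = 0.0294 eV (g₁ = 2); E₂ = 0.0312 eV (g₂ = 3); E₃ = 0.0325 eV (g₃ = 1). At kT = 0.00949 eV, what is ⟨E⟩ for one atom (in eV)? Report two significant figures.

Eᵢ/kT = 0.4194, 3.098, 3.288, 3.425.
Z = Σ gᵢe^(−Eᵢ/kT) = 3·e^(−0.4194) + 2·e^(−3.098) + 3·e^(−3.288) + 1·e^(−3.425) = 1.972 + 0.09028 + 0.1120 + 0.03255 = 2.207.
⟨E⟩ = Σ Eᵢ gᵢe^(−Eᵢ/kT) / Z = (0.00398·1.972 + 0.0294·0.09028 + 0.0312·0.1120 + 0.0325·0.03255) / 2.207 = 0.0068 eV.

0.0068 eV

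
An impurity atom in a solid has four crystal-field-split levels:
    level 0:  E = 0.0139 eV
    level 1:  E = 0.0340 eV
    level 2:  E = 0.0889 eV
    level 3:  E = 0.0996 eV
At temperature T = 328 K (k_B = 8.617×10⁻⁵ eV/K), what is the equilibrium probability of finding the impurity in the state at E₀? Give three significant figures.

k_BT = 8.617×10⁻⁵ × 328 K = 0.028264 eV.
Eᵢ/kT = 0.49179, 1.2029, 3.1453, 3.5239.
Z = Σ e^(−Eᵢ/kT) = e^(−0.49179) + e^(−1.2029) + e^(−3.1453) + e^(−3.5239) = 0.61153 + 0.30032 + 0.043054 + 0.029484 = 0.98439.
P₀ = e^(−E₀/kT) / Z = 0.61153/0.98439 = 0.621.

0.621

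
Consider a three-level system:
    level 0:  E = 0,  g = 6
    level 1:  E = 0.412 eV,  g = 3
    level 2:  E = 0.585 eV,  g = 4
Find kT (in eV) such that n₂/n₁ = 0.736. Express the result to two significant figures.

n₂/n₁ = (g₂/g₁) exp[−(E₂−E₁)/kT] = 0.736.
⇒ (E₂−E₁)/kT = ln((4/3)/0.736) = ln(1.812) = 0.5944.
kT = 0.173 eV / 0.5944 = 0.29 eV.

0.29 eV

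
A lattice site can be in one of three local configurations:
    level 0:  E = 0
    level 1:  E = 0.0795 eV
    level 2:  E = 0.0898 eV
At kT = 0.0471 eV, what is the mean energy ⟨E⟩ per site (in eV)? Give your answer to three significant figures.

Eᵢ/kT = 0, 1.6879, 1.9066.
Z = Σ e^(−Eᵢ/kT) = e^(−0) + e^(−1.6879) + e^(−1.9066) = 1.0000 + 0.18491 + 0.14858 = 1.3335.
⟨E⟩ = Σ Eᵢ e^(−Eᵢ/kT) / Z = (0·1.0000 + 0.0795·0.18491 + 0.0898·0.14858) / 1.3335 = 0.0210 eV.

0.0210 eV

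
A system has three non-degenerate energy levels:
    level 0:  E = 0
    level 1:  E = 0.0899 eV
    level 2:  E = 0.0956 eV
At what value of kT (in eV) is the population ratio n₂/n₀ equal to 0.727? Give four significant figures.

n₂/n₀ = exp[−(E₂−E₀)/kT] = 0.727.
⇒ (E₂−E₀)/kT = ln(1/0.727) = ln(1.37552) = 0.318832.
kT = 0.0956 eV / 0.318832 = 0.2998 eV.

0.2998 eV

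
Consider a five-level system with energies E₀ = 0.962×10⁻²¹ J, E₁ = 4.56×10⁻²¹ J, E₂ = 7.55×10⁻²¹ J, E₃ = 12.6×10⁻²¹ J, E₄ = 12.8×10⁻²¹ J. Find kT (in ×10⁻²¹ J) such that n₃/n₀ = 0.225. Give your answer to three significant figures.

7.80 ×10⁻²¹ J

n₃/n₀ = exp[−(E₃−E₀)/kT] = 0.225.
⇒ (E₃−E₀)/kT = ln(1/0.225) = ln(4.4444) = 1.4916.
kT = 11.638 ×10⁻²¹ J / 1.4916 = 7.80 ×10⁻²¹ J.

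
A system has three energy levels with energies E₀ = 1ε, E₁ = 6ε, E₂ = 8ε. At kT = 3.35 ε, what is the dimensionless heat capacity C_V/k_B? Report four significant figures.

Eᵢ/kT = 0.298507, 1.79104, 2.38806.
Z = Σ e^(−Eᵢ/kT) = e^(−0.298507) + e^(−1.79104) + e^(−2.38806) = 0.741925 + 0.166787 + 0.0918076 = 1.00052.
⟨E⟩ = 2.47582 ε, ⟨E²⟩ = 12.6154 ε².
C_V/k_B = (⟨E²⟩ − ⟨E⟩²)/(kT)² = (12.6154 − 6.12968)/11.2225 = 0.5779.

0.5779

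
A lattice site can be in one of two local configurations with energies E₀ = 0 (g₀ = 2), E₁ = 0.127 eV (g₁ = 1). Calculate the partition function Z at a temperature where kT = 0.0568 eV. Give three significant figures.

Eᵢ/kT = 0, 2.2359.
Z = Σ gᵢe^(−Eᵢ/kT) = 2·e^(−0) + 1·e^(−2.2359) = 2.0000 + 0.10690 = 2.1069.

Z = 2.11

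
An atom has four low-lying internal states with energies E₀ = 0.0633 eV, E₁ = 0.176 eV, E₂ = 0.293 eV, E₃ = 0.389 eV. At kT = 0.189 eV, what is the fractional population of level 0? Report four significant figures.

0.4936

Eᵢ/kT = 0.334921, 0.931217, 1.55026, 2.05820.
Z = Σ e^(−Eᵢ/kT) = e^(−0.334921) + e^(−0.931217) + e^(−1.55026) + e^(−2.05820) = 0.715395 + 0.394074 + 0.212193 + 0.127684 = 1.44935.
P₀ = e^(−E₀/kT) / Z = 0.715395/1.44935 = 0.4936.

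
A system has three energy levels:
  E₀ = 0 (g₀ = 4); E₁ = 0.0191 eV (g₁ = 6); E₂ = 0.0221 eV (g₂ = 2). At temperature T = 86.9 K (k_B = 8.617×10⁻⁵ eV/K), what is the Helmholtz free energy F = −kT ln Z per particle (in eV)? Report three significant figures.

k_BT = 8.617×10⁻⁵ × 86.9 K = 0.0074882 eV.
Eᵢ/kT = 0, 2.5507, 2.9513.
Z = Σ gᵢe^(−Eᵢ/kT) = 4·e^(−0) + 6·e^(−2.5507) + 2·e^(−2.9513) = 4.0000 + 0.46816 + 0.10454 = 4.5727.
F = −kT ln Z = −0.0074882 × ln(4.5727) = −0.0074882 × 1.5201 = -0.0114 eV.

-0.0114 eV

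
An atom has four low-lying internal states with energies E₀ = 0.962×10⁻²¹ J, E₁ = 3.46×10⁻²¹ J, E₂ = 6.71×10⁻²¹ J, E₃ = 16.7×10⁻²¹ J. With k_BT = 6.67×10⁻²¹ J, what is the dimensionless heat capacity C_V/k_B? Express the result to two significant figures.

0.28

Eᵢ/kT = 0.1442, 0.5187, 1.006, 2.504.
Z = Σ e^(−Eᵢ/kT) = e^(−0.1442) + e^(−0.5187) + e^(−1.006) + e^(−2.504) = 0.8657 + 0.5953 + 0.3657 + 0.08176 = 1.908.
⟨E⟩ = 3.518, ⟨E²⟩ = 24.74.
C_V/k_B = (⟨E²⟩ − ⟨E⟩²)/(kT)² = (24.74 − 12.38)/44.49 = 0.28.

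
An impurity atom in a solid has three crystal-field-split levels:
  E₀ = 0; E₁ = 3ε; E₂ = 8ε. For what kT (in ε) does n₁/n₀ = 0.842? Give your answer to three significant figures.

17.4 ε

n₁/n₀ = exp[−(E₁−E₀)/kT] = 0.842.
⇒ (E₁−E₀)/kT = ln(1/0.842) = ln(1.1876) = 0.17193.
kT = 3ε / 0.17193 = 17.4 ε.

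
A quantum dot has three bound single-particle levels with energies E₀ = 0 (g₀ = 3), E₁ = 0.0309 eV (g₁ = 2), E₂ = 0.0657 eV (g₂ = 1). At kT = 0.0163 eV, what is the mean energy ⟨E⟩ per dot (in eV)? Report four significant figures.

Eᵢ/kT = 0, 1.89571, 4.03067.
Z = Σ gᵢe^(−Eᵢ/kT) = 3·e^(−0) + 2·e^(−1.89571) + 1·e^(−4.03067) = 3.00000 + 0.300423 + 0.0177624 = 3.31819.
⟨E⟩ = Σ Eᵢ gᵢe^(−Eᵢ/kT) / Z = (0·3.00000 + 0.0309·0.300423 + 0.0657·0.0177624) / 3.31819 = 0.003149 eV.

0.003149 eV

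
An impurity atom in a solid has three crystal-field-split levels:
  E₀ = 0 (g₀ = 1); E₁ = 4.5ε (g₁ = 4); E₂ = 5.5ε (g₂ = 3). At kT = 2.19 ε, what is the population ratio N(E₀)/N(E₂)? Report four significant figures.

n₀/n₂ = (g₀/g₂) exp[−(E₀−E₂)/kT] = (1/3) × exp(−(-5.5ε)/(2.19ε)) = (1/3) × exp(2.51142) = 4.107.

4.107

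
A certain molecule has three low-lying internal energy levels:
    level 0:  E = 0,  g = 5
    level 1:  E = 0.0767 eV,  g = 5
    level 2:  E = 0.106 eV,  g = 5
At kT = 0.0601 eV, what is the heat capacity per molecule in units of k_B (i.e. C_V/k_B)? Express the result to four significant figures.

0.4749

Eᵢ/kT = 0, 1.27621, 1.76373.
Z = Σ gᵢe^(−Eᵢ/kT) = 5·e^(−0) + 5·e^(−1.27621) + 5·e^(−1.76373) = 5.00000 + 1.39547 + 0.857022 = 7.25249.
⟨E⟩ = 0.0272840 eV, ⟨E²⟩ = 0.00245969 eV².
C_V/k_B = (⟨E²⟩ − ⟨E⟩²)/(kT)² = (0.00245969 − 0.000744417)/0.00361201 = 0.4749.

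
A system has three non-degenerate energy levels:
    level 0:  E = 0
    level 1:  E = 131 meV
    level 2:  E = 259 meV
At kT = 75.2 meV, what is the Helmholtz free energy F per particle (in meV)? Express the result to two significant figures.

Eᵢ/kT = 0, 1.742, 3.444.
Z = Σ e^(−Eᵢ/kT) = e^(−0) + e^(−1.742) + e^(−3.444) = 1.000 + 0.1752 + 0.03194 = 1.207.
F = −kT ln Z = −75.2 × ln(1.207) = −75.2 × 0.1881 = -14 meV.

-14 meV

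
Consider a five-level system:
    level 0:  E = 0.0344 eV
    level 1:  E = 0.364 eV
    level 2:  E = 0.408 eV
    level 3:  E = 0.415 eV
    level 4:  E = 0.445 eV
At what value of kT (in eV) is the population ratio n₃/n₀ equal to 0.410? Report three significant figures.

0.427 eV

n₃/n₀ = exp[−(E₃−E₀)/kT] = 0.410.
⇒ (E₃−E₀)/kT = ln(1/0.410) = ln(2.4390) = 0.89159.
kT = 0.3806 eV / 0.89159 = 0.427 eV.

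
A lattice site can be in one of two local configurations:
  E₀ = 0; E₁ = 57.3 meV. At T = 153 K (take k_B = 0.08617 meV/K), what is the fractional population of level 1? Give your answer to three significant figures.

0.0128

k_BT = 0.08617 × 153 K = 13.184 meV.
Eᵢ/kT = 0, 4.3462.
Z = Σ e^(−Eᵢ/kT) = e^(−0) + e^(−4.3462) = 1.0000 + 0.012956 = 1.0130.
P₁ = e^(−E₁/kT) / Z = 0.012956/1.0130 = 0.0128.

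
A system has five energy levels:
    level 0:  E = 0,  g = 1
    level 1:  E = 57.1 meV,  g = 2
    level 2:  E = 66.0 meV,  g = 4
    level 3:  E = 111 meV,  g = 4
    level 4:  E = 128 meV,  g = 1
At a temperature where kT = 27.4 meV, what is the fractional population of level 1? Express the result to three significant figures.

Eᵢ/kT = 0, 2.0839, 2.4088, 4.0511, 4.6715.
Z = Σ gᵢe^(−Eᵢ/kT) = 1·e^(−0) + 2·e^(−2.0839) + 4·e^(−2.4088) + 4·e^(−4.0511) + 1·e^(−4.6715) = 1.0000 + 0.24889 + 0.35969 + 0.069613 + 0.0093582 = 1.6876.
P₁ = g₁ e^(−E₁/kT) / Z = 0.24889/1.6876 = 0.147.

0.147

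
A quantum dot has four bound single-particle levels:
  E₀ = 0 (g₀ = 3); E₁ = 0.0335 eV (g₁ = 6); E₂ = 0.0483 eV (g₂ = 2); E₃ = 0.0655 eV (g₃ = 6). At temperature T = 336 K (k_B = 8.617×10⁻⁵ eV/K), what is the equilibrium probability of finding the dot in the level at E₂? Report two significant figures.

0.064

k_BT = 8.617×10⁻⁵ × 336 K = 0.02895 eV.
Eᵢ/kT = 0, 1.157, 1.668, 2.263.
Z = Σ gᵢe^(−Eᵢ/kT) = 3·e^(−0) + 6·e^(−1.157) + 2·e^(−1.668) + 6·e^(−2.263) = 3.000 + 1.887 + 0.3772 + 0.6242 = 5.888.
P₂ = g₂ e^(−E₂/kT) / Z = 0.3772/5.888 = 0.064.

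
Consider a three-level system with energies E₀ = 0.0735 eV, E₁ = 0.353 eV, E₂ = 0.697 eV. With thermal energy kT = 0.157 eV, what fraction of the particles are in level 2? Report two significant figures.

0.016

Eᵢ/kT = 0.4682, 2.248, 4.439.
Z = Σ e^(−Eᵢ/kT) = e^(−0.4682) + e^(−2.248) + e^(−4.439) = 0.6261 + 0.1056 + 0.01181 = 0.7435.
P₂ = e^(−E₂/kT) / Z = 0.01181/0.7435 = 0.016.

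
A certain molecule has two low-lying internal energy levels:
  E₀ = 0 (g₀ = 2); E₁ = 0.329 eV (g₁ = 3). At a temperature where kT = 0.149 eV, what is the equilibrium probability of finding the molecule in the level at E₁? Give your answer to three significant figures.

Eᵢ/kT = 0, 2.2081.
Z = Σ gᵢe^(−Eᵢ/kT) = 2·e^(−0) + 3·e^(−2.2081) = 2.0000 + 0.32973 = 2.3297.
P₁ = g₁ e^(−E₁/kT) / Z = 0.32973/2.3297 = 0.142.

0.142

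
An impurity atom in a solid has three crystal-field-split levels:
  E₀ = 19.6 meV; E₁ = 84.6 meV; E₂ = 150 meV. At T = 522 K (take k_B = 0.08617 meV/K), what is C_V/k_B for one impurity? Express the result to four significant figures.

k_BT = 0.08617 × 522 K = 44.9807 meV.
Eᵢ/kT = 0.435742, 1.88081, 3.33476.
Z = Σ e^(−Eᵢ/kT) = e^(−0.435742) + e^(−1.88081) + e^(−3.33476) = 0.646785 + 0.152467 + 0.0356231 = 0.834875.
⟨E⟩ = 37.0345 meV, ⟨E²⟩ = 2564.72 meV².
C_V/k_B = (⟨E²⟩ − ⟨E⟩²)/(kT)² = (2564.72 − 1371.55)/2023.26 = 0.5897.

0.5897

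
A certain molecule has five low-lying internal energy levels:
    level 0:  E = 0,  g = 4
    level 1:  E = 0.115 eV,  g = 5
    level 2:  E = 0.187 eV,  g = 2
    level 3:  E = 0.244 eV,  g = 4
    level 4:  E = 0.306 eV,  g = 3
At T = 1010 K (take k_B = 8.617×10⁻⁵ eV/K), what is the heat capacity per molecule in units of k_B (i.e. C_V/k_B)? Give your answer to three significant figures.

k_BT = 8.617×10⁻⁵ × 1010 K = 0.087032 eV.
Eᵢ/kT = 0, 1.3214, 2.1486, 2.8036, 3.5159.
Z = Σ gᵢe^(−Eᵢ/kT) = 4·e^(−0) + 5·e^(−1.3214) + 2·e^(−2.1486) + 4·e^(−2.8036) + 3·e^(−3.5159) = 4.0000 + 1.3338 + 0.23329 + 0.24237 + 0.089163 = 5.8986.
⟨E⟩ = 0.048051 eV, ⟨E²⟩ = 0.0082352 eV².
C_V/k_B = (⟨E²⟩ − ⟨E⟩²)/(kT)² = (0.0082352 − 0.0023089)/0.0075746 = 0.782.

0.782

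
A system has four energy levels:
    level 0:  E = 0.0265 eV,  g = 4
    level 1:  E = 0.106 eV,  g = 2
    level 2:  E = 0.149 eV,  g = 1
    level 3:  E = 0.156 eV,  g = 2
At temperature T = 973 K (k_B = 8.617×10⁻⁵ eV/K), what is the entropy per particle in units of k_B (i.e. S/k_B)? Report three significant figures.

2.01

k_BT = 8.617×10⁻⁵ × 973 K = 0.083843 eV.
Eᵢ/kT = 0.31607, 1.2643, 1.7771, 1.8606.
Z = Σ gᵢe^(−Eᵢ/kT) = 4·e^(−0.31607) + 2·e^(−1.2643) + 1·e^(−1.7771) + 2·e^(−1.8606) = 2.9160 + 0.56487 + 0.16913 + 0.31116 = 3.9612.
⟨E⟩ = Σ EᵢPᵢ = 0.053239 eV.
S/k_B = ln Z + ⟨E⟩/kT = ln(3.9612) + 0.053239/0.083843 = 1.3765 + 0.63498 = 2.01.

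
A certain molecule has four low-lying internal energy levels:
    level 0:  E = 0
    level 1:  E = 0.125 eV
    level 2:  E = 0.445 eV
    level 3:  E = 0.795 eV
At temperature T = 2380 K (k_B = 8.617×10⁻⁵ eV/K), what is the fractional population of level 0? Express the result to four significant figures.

0.5958

k_BT = 8.617×10⁻⁵ × 2380 K = 0.205085 eV.
Eᵢ/kT = 0, 0.609503, 2.16983, 3.87644.
Z = Σ e^(−Eᵢ/kT) = e^(−0) + e^(−0.609503) + e^(−2.16983) + e^(−3.87644) = 1.00000 + 0.543621 + 0.114197 + 0.0207245 = 1.67854.
P₀ = e^(−E₀/kT) / Z = 1.00000/1.67854 = 0.5958.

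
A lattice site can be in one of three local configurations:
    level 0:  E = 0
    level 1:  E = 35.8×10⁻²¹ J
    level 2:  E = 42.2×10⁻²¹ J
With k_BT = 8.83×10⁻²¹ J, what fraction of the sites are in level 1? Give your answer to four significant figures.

0.01691

Eᵢ/kT = 0, 4.05436, 4.77916.
Z = Σ e^(−Eᵢ/kT) = e^(−0) + e^(−4.05436) + e^(−4.77916) = 1.00000 + 0.0173466 + 0.00840305 = 1.02575.
P₁ = e^(−E₁/kT) / Z = 0.0173466/1.02575 = 0.01691.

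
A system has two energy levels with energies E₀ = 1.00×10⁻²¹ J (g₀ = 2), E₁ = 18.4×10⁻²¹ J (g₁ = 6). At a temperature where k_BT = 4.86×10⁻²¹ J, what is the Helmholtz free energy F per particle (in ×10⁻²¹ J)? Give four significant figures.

Eᵢ/kT = 0.205761, 3.78601.
Z = Σ gᵢe^(−Eᵢ/kT) = 2·e^(−0.205761) + 6·e^(−3.78601) = 1.62806 + 0.136116 = 1.76418.
F = −kT ln Z = −4.86 × ln(1.76418) = −4.86 × 0.567686 = -2.759 ×10⁻²¹ J.

-2.759 ×10⁻²¹ J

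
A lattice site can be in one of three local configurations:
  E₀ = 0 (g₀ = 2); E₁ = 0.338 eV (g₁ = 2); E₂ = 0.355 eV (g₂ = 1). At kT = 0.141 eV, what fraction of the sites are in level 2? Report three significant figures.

Eᵢ/kT = 0, 2.3972, 2.5177.
Z = Σ gᵢe^(−Eᵢ/kT) = 2·e^(−0) + 2·e^(−2.3972) + 1·e^(−2.5177) = 2.0000 + 0.18194 + 0.080645 = 2.2626.
P₂ = g₂ e^(−E₂/kT) / Z = 0.080645/2.2626 = 0.0356.

0.0356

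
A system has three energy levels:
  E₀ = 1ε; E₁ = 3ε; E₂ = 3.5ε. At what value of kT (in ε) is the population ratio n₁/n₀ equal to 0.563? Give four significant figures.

3.481 ε

n₁/n₀ = exp[−(E₁−E₀)/kT] = 0.563.
⇒ (E₁−E₀)/kT = ln(1/0.563) = ln(1.77620) = 0.574476.
kT = 2ε / 0.574476 = 3.481 ε.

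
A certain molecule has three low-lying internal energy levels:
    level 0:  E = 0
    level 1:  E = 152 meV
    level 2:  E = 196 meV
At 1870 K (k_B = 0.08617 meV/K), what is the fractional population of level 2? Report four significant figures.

0.1758

k_BT = 0.08617 × 1870 K = 161.138 meV.
Eᵢ/kT = 0, 0.943291, 1.21635.
Z = Σ e^(−Eᵢ/kT) = e^(−0) + e^(−0.943291) + e^(−1.21635) = 1.00000 + 0.389344 + 0.296310 = 1.68565.
P₂ = e^(−E₂/kT) / Z = 0.296310/1.68565 = 0.1758.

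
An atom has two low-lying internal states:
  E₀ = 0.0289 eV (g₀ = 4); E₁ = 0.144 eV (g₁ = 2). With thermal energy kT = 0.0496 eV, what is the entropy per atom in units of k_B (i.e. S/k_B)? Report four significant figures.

1.543

Eᵢ/kT = 0.582661, 2.90323.
Z = Σ gᵢe^(−Eᵢ/kT) = 4·e^(−0.582661) + 2·e^(−2.90323) = 2.23364 + 0.109692 = 2.34333.
⟨E⟩ = Σ EᵢPᵢ = 0.0342879 eV.
S/k_B = ln Z + ⟨E⟩/kT = ln(2.34333) + 0.0342879/0.0496 = 0.851573 + 0.691288 = 1.543.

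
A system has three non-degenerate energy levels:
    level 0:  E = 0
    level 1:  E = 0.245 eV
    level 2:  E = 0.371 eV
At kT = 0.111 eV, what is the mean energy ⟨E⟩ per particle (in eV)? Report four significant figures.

Eᵢ/kT = 0, 2.20721, 3.34234.
Z = Σ e^(−Eᵢ/kT) = e^(−0) + e^(−2.20721) + e^(−3.34234) = 1.00000 + 0.110007 + 0.0353541 = 1.14536.
⟨E⟩ = Σ Eᵢ e^(−Eᵢ/kT) / Z = (0·1.00000 + 0.245·0.110007 + 0.371·0.0353541) / 1.14536 = 0.03498 eV.

0.03498 eV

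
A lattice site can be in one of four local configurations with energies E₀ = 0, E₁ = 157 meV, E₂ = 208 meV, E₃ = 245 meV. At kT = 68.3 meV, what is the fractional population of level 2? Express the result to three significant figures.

0.0405

Eᵢ/kT = 0, 2.2987, 3.0454, 3.5871.
Z = Σ e^(−Eᵢ/kT) = e^(−0) + e^(−2.2987) + e^(−3.0454) + e^(−3.5871) = 1.0000 + 0.10039 + 0.047577 + 0.027678 = 1.1756.
P₂ = e^(−E₂/kT) / Z = 0.047577/1.1756 = 0.0405.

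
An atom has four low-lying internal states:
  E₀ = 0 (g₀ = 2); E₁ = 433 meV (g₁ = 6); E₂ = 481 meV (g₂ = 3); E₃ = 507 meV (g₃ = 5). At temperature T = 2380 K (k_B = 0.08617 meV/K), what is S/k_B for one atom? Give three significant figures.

k_BT = 0.08617 × 2380 K = 205.08 meV.
Eᵢ/kT = 0, 2.1114, 2.3454, 2.4722.
Z = Σ gᵢe^(−Eᵢ/kT) = 2·e^(−0) + 6·e^(−2.1114) + 3·e^(−2.3454) + 5·e^(−2.4722) = 2.0000 + 0.72641 + 0.28743 + 0.42199 = 3.4358.
⟨E⟩ = Σ EᵢPᵢ = 194.06 meV.
S/k_B = ln Z + ⟨E⟩/kT = ln(3.4358) + 194.06/205.08 = 1.2342 + 0.94626 = 2.18.

2.18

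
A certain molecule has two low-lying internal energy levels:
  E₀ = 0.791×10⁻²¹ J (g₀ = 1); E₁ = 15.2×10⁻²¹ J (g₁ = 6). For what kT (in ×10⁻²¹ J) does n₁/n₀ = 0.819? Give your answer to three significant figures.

n₁/n₀ = (g₁/g₀) exp[−(E₁−E₀)/kT] = 0.819.
⇒ (E₁−E₀)/kT = ln((6/1)/0.819) = ln(7.3260) = 1.9914.
kT = 14.409 ×10⁻²¹ J / 1.9914 = 7.24 ×10⁻²¹ J.

7.24 ×10⁻²¹ J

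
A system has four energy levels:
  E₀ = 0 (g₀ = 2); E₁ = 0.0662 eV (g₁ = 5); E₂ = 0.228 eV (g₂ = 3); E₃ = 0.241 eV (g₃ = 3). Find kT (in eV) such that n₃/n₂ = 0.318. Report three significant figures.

n₃/n₂ = (g₃/g₂) exp[−(E₃−E₂)/kT] = 0.318.
⇒ (E₃−E₂)/kT = ln((3/3)/0.318) = ln(3.1447) = 1.1457.
kT = 0.013 eV / 1.1457 = 0.0113 eV.

0.0113 eV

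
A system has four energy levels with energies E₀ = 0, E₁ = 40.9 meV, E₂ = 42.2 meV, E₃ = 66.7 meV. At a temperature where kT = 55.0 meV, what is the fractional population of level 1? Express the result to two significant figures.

Eᵢ/kT = 0, 0.7436, 0.7673, 1.213.
Z = Σ e^(−Eᵢ/kT) = e^(−0) + e^(−0.7436) + e^(−0.7673) + e^(−1.213) = 1.000 + 0.4754 + 0.4643 + 0.2973 = 2.237.
P₁ = e^(−E₁/kT) / Z = 0.4754/2.237 = 0.21.

0.21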